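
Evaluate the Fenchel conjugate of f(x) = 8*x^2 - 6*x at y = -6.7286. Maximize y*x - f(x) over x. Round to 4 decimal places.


f*(y) = sup_x {y*x - a*x^2 - b*x} = sup_x {(y-b)*x - a*x^2}
FOC: (y - b) - 2a*x = 0 => x* = (y - b)/(2a)
x* = (-6.7286 + 6)/(2*8) = -0.0455
f*(-6.7286) = (y-b)^2/(4a) = (-6.7286 + 6)^2/(4*8)
= 0.5309/32 = 0.0166


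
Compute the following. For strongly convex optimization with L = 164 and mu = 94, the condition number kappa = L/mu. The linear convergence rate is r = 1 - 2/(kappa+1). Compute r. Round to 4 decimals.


Step 1: Compute the condition number.
kappa = L/mu = 164/94 = 1.7447
Step 2: Compute the convergence rate.
r = 1 - 2/(kappa + 1) = 1 - 2*mu/(L + mu) = (L - mu)/(L + mu) = 70/258 = 0.2713


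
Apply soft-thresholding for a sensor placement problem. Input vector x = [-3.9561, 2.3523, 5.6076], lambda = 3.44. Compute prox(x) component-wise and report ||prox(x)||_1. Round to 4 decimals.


Soft-thresholding with lambda = 3.44:
prox(-3.9561) = sign(-3.9561)*max(|-3.9561| - 3.44, 0) = -0.5161
prox(2.3523) = sign(2.3523)*max(|2.3523| - 3.44, 0) = 0.0
prox(5.6076) = sign(5.6076)*max(|5.6076| - 3.44, 0) = 2.1676
prox(x) = [-0.5161, 0.0, 2.1676]
||prox(x)||_1 = 0.5161 + 0.0 + 2.1676 = 2.6837


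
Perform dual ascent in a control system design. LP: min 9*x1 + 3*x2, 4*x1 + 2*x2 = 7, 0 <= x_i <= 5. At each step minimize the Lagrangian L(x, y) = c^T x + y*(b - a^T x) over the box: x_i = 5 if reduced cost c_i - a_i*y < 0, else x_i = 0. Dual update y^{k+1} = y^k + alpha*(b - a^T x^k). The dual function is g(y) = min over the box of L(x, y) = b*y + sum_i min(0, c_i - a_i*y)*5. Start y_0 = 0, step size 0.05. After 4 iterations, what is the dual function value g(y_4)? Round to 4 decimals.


Dual ascent for LP: min 9*x1 + 3*x2, 4*x1 + 2*x2 = 7, 0 <= x_i <= 5
Step 1: y^k = 0.0, reduced costs: (9.0, 3.0)
  x^k = (0.0, 0.0), subgradient = b - a^T x = 7.0
  y^{k+1} = 0.0 + 0.05*7.0 = 0.35
Step 2: y^k = 0.35, reduced costs: (7.6, 2.3)
  x^k = (0.0, 0.0), subgradient = b - a^T x = 7.0
  y^{k+1} = 0.35 + 0.05*7.0 = 0.7
Step 3: y^k = 0.7, reduced costs: (6.2, 1.6)
  x^k = (0.0, 0.0), subgradient = b - a^T x = 7.0
  y^{k+1} = 0.7 + 0.05*7.0 = 1.05
Step 4: y^k = 1.05, reduced costs: (4.8, 0.9)
  x^k = (0.0, 0.0), subgradient = b - a^T x = 7.0
  y^{k+1} = 1.05 + 0.05*7.0 = 1.4
Dual objective at y_4 = 1.4: reduced costs (3.4, 0.2), box minimizer x = (0.0, 0.0)
g(y_4) = b*y + (c1 - a1*y)*x1 + (c2 - a2*y)*x2 = 7*1.4 + 3.4*0.0 + 0.2*0.0 = 9.8 + 0.0 + 0.0 = 9.8


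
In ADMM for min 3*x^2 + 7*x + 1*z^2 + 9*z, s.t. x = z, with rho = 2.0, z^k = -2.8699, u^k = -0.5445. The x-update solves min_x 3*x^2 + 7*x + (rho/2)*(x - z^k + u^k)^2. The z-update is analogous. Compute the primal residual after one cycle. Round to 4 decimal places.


ADMM iteration with rho = 2.0, z^k = -2.8699, u^k = -0.5445
Step 1: x-update.
Minimize 3*x^2 + 7*x + (2.0/2)*(x + 2.8699 - 0.5445)^2
FOC: (2*3 + 2.0)*x = -7 + 2.0*(-2.8699 + 0.5445)
x^{k+1} = -1.4564
Step 2: z-update.
Minimize 1*z^2 + 9*z + (2.0/2)*(-1.4564 - z - 0.5445)^2
FOC: (2*1 + 2.0)*z = -9 + 2.0*(-1.4564 - 0.5445)
z^{k+1} = -3.2504
Step 3: u-update.
u^{k+1} = -0.5445 - 1.4564 + 3.2504 = 1.2496
Step 4: Primal residual = |-1.4564 + 3.2504| = 1.7941


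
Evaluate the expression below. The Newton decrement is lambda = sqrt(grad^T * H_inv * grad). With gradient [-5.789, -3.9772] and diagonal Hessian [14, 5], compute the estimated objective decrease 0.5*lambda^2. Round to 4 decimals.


Step 1: H is diagonal, so H^(-1) * g = [-0.4135, -0.7954].
Step 2: g^T H^(-1) g = sum_i g_i^2 / H_ii
  = (-5.789)^2/14 + (-3.9772)^2/5
  = 2.3938 + 3.1636 = 5.5574
Step 3: Objective decrease = 0.5 * g^T H^(-1) g = 2.7787


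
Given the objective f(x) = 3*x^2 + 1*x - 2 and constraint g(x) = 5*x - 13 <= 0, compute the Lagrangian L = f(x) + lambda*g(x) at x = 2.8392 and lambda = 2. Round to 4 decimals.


Step 1: Evaluate f(x).
f(2.8392) = 3*2.8392^2 + 1*2.8392 - 2 = 25.0224
Step 2: Evaluate g(x).
g(2.8392) = 5*2.8392 - 13 = 1.196
Step 3: Compute Lagrangian.
L = 25.0224 + 2*1.196 = 27.4144


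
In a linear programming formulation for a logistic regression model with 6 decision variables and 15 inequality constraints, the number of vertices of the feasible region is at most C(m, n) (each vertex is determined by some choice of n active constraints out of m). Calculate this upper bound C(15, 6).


Each vertex corresponds to some choice of n active constraints out of m, so the number of vertices is at most C(m, n) = m! / (n!(m-n)!).
m = 15, n = 6
Numerator: 15 * 14 * 13 * 12 * 11 * 10
Denominator: 6! = 720
C(15, 6) = 5005


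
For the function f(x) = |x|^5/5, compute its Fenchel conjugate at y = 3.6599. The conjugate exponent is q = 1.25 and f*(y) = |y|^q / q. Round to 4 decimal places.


The conjugate exponent q satisfies 1/p + 1/q = 1.
p = 5, so q = 5/(5 - 1) = 1.25
|y|^q = 3.6599^1.25 = 5.0622
f*(3.6599) = 5.0622 / 1.25 = 4.0497


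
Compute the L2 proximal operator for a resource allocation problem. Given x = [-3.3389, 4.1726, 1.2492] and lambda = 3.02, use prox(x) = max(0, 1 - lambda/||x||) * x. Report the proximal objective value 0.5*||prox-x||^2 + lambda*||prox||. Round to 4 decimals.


Step 1: Compute ||x||.
||x|| = 5.4881
Step 2: Compute scaling factor.
scale = max(0, 1 - 3.02/5.4881) = 0.4497
Step 3: prox(x) = [-1.5016, 1.8765, 0.5618]
||prox(x)|| = 2.4681
Step 4: Proximal objective.
0.5*||prox-x||^2 = 4.5602
lambda*||prox|| = 7.4537
Total = 12.0139


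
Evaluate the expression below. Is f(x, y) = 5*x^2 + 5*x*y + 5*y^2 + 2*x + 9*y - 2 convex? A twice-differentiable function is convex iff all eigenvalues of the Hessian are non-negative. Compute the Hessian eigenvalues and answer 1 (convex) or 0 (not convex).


The Hessian of f(x,y) = 5*x^2 + 5*x*y + 5*y^2 + 2*x + 9*y - 2 is:
H = [[10, 5], [5, 10]]
Trace = 10 + 10 = 20
Determinant = 10*10 - (5)^2 = 75
Discriminant = (20)^2 - 4*75 = 100.0
Eigenvalues: lambda_1 = 5.0, lambda_2 = 15.0
The function is convex.

1


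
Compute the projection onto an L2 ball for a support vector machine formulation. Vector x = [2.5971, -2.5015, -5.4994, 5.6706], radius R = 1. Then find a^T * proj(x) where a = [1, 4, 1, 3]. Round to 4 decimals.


Step 1: Compute ||x|| (intermediates to 6 decimals).
||x|| = sqrt(2.5971^2 + (-2.5015)^2 + (-5.4994)^2 + 5.6706^2) = 8.683406
Step 2: Project.
Since ||x|| > R, scale = R/||x|| = 1/8.683406 = 0.115162, proj(x) = scale * x
proj(x) = [0.299087, -0.288078, -0.633322, 0.653038]
Step 3: Dot product.
a^T * proj(x) = 1*0.299087 + 4*(-0.288078) + 1*(-0.633322) + 3*0.653038 = 0.4726


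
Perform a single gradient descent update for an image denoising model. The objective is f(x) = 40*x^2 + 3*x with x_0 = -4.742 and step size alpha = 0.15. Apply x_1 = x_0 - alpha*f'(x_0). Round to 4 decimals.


We compute the gradient at x_0 and apply the update.
f'(x) = 80*x + 3
f'(-4.742) = 80*-4.742 + 3 = -376.36
x_1 = -4.742 - 0.15*-376.36 = 51.712


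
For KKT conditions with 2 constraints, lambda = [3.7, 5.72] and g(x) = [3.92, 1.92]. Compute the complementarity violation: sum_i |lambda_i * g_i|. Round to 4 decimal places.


KKT complementary slackness check:
lambda_1 * g_1 = 3.7 * 3.92 = 14.504
lambda_2 * g_2 = 5.72 * 1.92 = 10.9824
Total violation = 14.504 + 10.9824 = 25.4864


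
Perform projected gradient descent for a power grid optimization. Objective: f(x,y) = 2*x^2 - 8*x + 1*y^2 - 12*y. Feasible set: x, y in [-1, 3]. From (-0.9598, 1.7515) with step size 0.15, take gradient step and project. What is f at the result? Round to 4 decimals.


Step 1: Compute gradient at (-0.9598, 1.7515).
grad_x = 2*2*-0.9598 - 8 = -11.8392
grad_y = 2*1*1.7515 - 12 = -8.497
Step 2: Gradient step.
x_raw = -0.9598 - 0.15*-11.8392 = 0.8161
y_raw = 1.7515 - 0.15*-8.497 = 3.0261
Step 3: Project onto [-1, 3].
x_proj = clip(0.8161) = 0.8161
y_proj = clip(3.0261) = 3.0
Step 4: Evaluate f.
f(0.8161, 3.0) = -32.1967


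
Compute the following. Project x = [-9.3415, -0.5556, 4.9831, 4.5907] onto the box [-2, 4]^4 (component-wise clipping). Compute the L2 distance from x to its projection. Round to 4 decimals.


Project each component onto [-2, 4].
clip(-9.3415) = -2.0, clip(-0.5556) = -0.5556, clip(4.9831) = 4.0, clip(4.5907) = 4.0
Projection = [-2.0, -0.5556, 4.0, 4.0]
Squared diffs: [53.8976, 0.0, 0.9665, 0.3489]
Distance = sqrt(55.213) = 7.4305


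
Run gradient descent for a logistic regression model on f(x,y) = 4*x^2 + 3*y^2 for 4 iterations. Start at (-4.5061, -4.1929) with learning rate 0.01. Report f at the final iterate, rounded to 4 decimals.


Gradient descent on f(x,y) = 4*x^2 + 3*y^2.
Starting point: (-4.5061, -4.1929), alpha = 0.01
Step 1: grad_x = 2*4*-4.5061 = -36.0488, grad_y = 2*3*-4.1929 = -25.1574
  x_1 = -4.5061 - 0.01*-36.0488 = -4.1456
  y_1 = -4.1929 - 0.01*-25.1574 = -3.9413
Step 2: grad_x = 2*4*-4.1456 = -33.1649, grad_y = 2*3*-3.9413 = -23.648
  x_2 = -4.1456 - 0.01*-33.1649 = -3.814
  y_2 = -3.9413 - 0.01*-23.648 = -3.7048
Step 3: grad_x = 2*4*-3.814 = -30.5117, grad_y = 2*3*-3.7048 = -22.2291
  x_3 = -3.814 - 0.01*-30.5117 = -3.5088
  y_3 = -3.7048 - 0.01*-22.2291 = -3.4826
Step 4: grad_x = 2*4*-3.5088 = -28.0708, grad_y = 2*3*-3.4826 = -20.8953
  x_4 = -3.5088 - 0.01*-28.0708 = -3.2281
  y_4 = -3.4826 - 0.01*-20.8953 = -3.2736
f(-3.2281, -3.2736) = 4*(-3.2281)^2 + 3*(-3.2736)^2 = 73.8329


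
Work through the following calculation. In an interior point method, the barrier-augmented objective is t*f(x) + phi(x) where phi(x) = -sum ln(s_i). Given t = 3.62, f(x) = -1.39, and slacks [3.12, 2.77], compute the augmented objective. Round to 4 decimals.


Step 1: Compute log-barrier.
ln values: [1.1378, 1.0188]
phi = -(1.1378 + 1.0188) = -2.1567
Step 2: Compute augmented objective.
t*f(x) = 3.62*-1.39 = -5.0318
Total = -5.0318 - 2.1567 = -7.1885


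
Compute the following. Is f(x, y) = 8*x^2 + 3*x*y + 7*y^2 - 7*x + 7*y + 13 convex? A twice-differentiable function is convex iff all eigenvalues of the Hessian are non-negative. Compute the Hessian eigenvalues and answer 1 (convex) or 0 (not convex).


The Hessian of f(x,y) = 8*x^2 + 3*x*y + 7*y^2 - 7*x + 7*y + 13 is:
H = [[16, 3], [3, 14]]
Trace = 16 + 14 = 30
Determinant = 16*14 - (3)^2 = 215
Discriminant = (30)^2 - 4*215 = 40.0
Eigenvalues: lambda_1 = 11.8377, lambda_2 = 18.1623
The function is convex.

1


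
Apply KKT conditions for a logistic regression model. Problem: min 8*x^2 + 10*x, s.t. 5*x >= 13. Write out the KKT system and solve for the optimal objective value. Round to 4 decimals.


Step 1: Try lambda = 0 (constraint inactive).
x_unc = -10/(2*8) = -0.625
Check: 5*-0.625 = -3.125 < 13 -- violated!
Step 2: Constraint must be active: 5*x = 13
x* = 13/5 = 2.6
lambda = (2*8*2.6 + 10)/5 = 10.32
Step 3: Compute optimal value.
f(x*) = 8*2.6^2 + 10*2.6 = 80.08


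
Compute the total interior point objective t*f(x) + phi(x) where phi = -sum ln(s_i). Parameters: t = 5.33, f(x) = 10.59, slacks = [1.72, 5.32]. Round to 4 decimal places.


Step 1: Compute log-barrier.
ln values: [0.5423, 1.6715]
phi = -(0.5423 + 1.6715) = -2.2138
Step 2: Compute augmented objective.
t*f(x) = 5.33*10.59 = 56.4447
Total = 56.4447 - 2.2138 = 54.2309


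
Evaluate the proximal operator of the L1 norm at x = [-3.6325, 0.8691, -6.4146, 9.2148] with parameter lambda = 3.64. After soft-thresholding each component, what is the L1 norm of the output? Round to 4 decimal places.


Soft-thresholding with lambda = 3.64:
prox(-3.6325) = sign(-3.6325)*max(|-3.6325| - 3.64, 0) = 0.0
prox(0.8691) = sign(0.8691)*max(|0.8691| - 3.64, 0) = 0.0
prox(-6.4146) = sign(-6.4146)*max(|-6.4146| - 3.64, 0) = -2.7746
prox(9.2148) = sign(9.2148)*max(|9.2148| - 3.64, 0) = 5.5748
prox(x) = [0.0, 0.0, -2.7746, 5.5748]
||prox(x)||_1 = 0.0 + 0.0 + 2.7746 + 5.5748 = 8.3494


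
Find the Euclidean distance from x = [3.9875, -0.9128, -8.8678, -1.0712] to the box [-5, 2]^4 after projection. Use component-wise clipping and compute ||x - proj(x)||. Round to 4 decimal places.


Project each component onto [-5, 2].
clip(3.9875) = 2.0, clip(-0.9128) = -0.9128, clip(-8.8678) = -5.0, clip(-1.0712) = -1.0712
Projection = [2.0, -0.9128, -5.0, -1.0712]
Squared diffs: [3.9502, 0.0, 14.9599, 0.0]
Distance = sqrt(18.9101) = 4.3486


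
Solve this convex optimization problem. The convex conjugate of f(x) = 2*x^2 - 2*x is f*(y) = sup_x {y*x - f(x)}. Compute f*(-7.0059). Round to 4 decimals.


f*(y) = sup_x {y*x - a*x^2 - b*x} = sup_x {(y-b)*x - a*x^2}
FOC: (y - b) - 2a*x = 0 => x* = (y - b)/(2a)
x* = (-7.0059 + 2)/(2*2) = -1.2515
f*(-7.0059) = (y-b)^2/(4a) = (-7.0059 + 2)^2/(4*2)
= 25.059/8 = 3.1324


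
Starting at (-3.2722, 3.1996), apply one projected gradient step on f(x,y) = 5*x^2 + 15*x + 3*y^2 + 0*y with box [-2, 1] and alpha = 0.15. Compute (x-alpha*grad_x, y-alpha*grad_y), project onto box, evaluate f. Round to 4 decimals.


Step 1: Compute gradient at (-3.2722, 3.1996).
grad_x = 2*5*-3.2722 + 15 = -17.722
grad_y = 2*3*3.1996 + 0 = 19.1976
Step 2: Gradient step.
x_raw = -3.2722 - 0.15*-17.722 = -0.6139
y_raw = 3.1996 - 0.15*19.1976 = 0.32
Step 3: Project onto [-2, 1].
x_proj = clip(-0.6139) = -0.6139
y_proj = clip(0.32) = 0.32
Step 4: Evaluate f.
f(-0.6139, 0.32) = -7.017


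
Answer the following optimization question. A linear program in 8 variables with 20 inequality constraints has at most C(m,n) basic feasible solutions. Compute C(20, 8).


Each vertex corresponds to some choice of n active constraints out of m, so the number of vertices is at most C(m, n) = m! / (n!(m-n)!).
m = 20, n = 8
Numerator: 20 * 19 * 18 * 17 * 16 * 15 * 14 * 13
Denominator: 8! = 40320
C(20, 8) = 125970


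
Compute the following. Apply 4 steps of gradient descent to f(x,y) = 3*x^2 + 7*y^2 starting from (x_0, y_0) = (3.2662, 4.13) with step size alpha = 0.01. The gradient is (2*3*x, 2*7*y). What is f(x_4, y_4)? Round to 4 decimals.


Gradient descent on f(x,y) = 3*x^2 + 7*y^2.
Starting point: (3.2662, 4.13), alpha = 0.01
Step 1: grad_x = 2*3*3.2662 = 19.5972, grad_y = 2*7*4.13 = 57.82
  x_1 = 3.2662 - 0.01*19.5972 = 3.0702
  y_1 = 4.13 - 0.01*57.82 = 3.5518
Step 2: grad_x = 2*3*3.0702 = 18.4214, grad_y = 2*7*3.5518 = 49.7252
  x_2 = 3.0702 - 0.01*18.4214 = 2.886
  y_2 = 3.5518 - 0.01*49.7252 = 3.0545
Step 3: grad_x = 2*3*2.886 = 17.3161, grad_y = 2*7*3.0545 = 42.7637
  x_3 = 2.886 - 0.01*17.3161 = 2.7129
  y_3 = 3.0545 - 0.01*42.7637 = 2.6269
Step 4: grad_x = 2*3*2.7129 = 16.2771, grad_y = 2*7*2.6269 = 36.7768
  x_4 = 2.7129 - 0.01*16.2771 = 2.5501
  y_4 = 2.6269 - 0.01*36.7768 = 2.2591
f(2.5501, 2.2591) = 3*2.5501^2 + 7*2.2591^2 = 55.2349


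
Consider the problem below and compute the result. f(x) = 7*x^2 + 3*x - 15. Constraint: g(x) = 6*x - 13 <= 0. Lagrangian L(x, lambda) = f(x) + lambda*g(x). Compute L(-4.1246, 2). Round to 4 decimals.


Step 1: Evaluate f(x).
f(-4.1246) = 7*(-4.1246)^2 + 3*(-4.1246) - 15 = 91.7125
Step 2: Evaluate g(x).
g(-4.1246) = 6*-4.1246 - 13 = -37.7476
Step 3: Compute Lagrangian.
L = 91.7125 + 2*-37.7476 = 16.2173


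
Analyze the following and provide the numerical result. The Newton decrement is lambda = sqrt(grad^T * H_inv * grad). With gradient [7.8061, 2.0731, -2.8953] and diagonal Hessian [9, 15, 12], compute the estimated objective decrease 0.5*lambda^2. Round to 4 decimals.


Step 1: H is diagonal, so H^(-1) * g = [0.8673, 0.1382, -0.2413].
Step 2: g^T H^(-1) g = sum_i g_i^2 / H_ii
  = (7.8061)^2/9 + (2.0731)^2/15 + (-2.8953)^2/12
  = 6.7706 + 0.2865 + 0.6986 = 7.7557
Step 3: Objective decrease = 0.5 * g^T H^(-1) g = 3.8778


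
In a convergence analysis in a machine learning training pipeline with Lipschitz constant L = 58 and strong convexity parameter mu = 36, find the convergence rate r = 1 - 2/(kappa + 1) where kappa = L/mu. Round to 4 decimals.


Step 1: Compute the condition number.
kappa = L/mu = 58/36 = 1.6111
Step 2: Compute the convergence rate.
r = 1 - 2/(kappa + 1) = 1 - 2*mu/(L + mu) = (L - mu)/(L + mu) = 22/94 = 0.234


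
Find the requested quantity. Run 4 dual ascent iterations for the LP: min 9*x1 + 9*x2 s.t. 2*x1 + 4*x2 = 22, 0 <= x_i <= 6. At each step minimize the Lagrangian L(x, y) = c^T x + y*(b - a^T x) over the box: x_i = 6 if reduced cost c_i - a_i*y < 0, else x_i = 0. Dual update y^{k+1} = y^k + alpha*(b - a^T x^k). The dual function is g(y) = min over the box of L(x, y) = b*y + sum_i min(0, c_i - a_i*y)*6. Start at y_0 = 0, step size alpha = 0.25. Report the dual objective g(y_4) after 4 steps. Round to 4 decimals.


Dual ascent for LP: min 9*x1 + 9*x2, 2*x1 + 4*x2 = 22, 0 <= x_i <= 6
Step 1: y^k = 0.0, reduced costs: (9.0, 9.0)
  x^k = (0.0, 0.0), subgradient = b - a^T x = 22.0
  y^{k+1} = 0.0 + 0.25*22.0 = 5.5
Step 2: y^k = 5.5, reduced costs: (-2.0, -13.0)
  x^k = (6.0, 6.0), subgradient = b - a^T x = -14.0
  y^{k+1} = 5.5 + 0.25*-14.0 = 2.0
Step 3: y^k = 2.0, reduced costs: (5.0, 1.0)
  x^k = (0.0, 0.0), subgradient = b - a^T x = 22.0
  y^{k+1} = 2.0 + 0.25*22.0 = 7.5
Step 4: y^k = 7.5, reduced costs: (-6.0, -21.0)
  x^k = (6.0, 6.0), subgradient = b - a^T x = -14.0
  y^{k+1} = 7.5 + 0.25*-14.0 = 4.0
Dual objective at y_4 = 4.0: reduced costs (1.0, -7.0), box minimizer x = (0.0, 6.0)
g(y_4) = b*y + (c1 - a1*y)*x1 + (c2 - a2*y)*x2 = 22*4.0 + 1.0*0.0 + (-7.0)*6.0 = 88.0 + 0.0 - 42.0 = 46.0


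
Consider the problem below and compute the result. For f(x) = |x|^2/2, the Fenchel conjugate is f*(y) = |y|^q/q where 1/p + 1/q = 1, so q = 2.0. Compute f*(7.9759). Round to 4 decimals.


The conjugate exponent q satisfies 1/p + 1/q = 1.
p = 2, so q = 2/(2 - 1) = 2.0
|y|^q = 7.9759^2.0 = 63.615
f*(7.9759) = 63.615 / 2.0 = 31.8075


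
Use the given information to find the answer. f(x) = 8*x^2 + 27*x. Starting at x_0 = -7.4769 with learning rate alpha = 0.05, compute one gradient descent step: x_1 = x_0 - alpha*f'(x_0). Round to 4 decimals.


We compute the gradient at x_0 and apply the update.
f'(x) = 16*x + 27
f'(-7.4769) = 16*-7.4769 + 27 = -92.6304
x_1 = -7.4769 - 0.05*-92.6304 = -2.8454


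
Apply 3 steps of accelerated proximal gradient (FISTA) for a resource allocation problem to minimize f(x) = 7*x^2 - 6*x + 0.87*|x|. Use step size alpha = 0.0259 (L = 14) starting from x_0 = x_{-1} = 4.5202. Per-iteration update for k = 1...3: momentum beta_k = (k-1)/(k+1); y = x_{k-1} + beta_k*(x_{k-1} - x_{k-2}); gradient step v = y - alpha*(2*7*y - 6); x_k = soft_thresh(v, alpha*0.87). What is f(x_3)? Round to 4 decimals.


FISTA on f(x) = 7*x^2 - 6*x + 0.87*|x|
L = 14, alpha = 0.0259
Iteration 1: beta = 0.0, y = 4.5202 + 0.0*(4.5202 - 4.5202) = 4.5202
  grad(y) = 57.2828, v = y - alpha*grad = 3.0366
  prox(v) = soft_thresh(3.0366, 0.0225) = 3.014
Iteration 2: beta = 0.3333, y = 3.014 + 0.3333*(3.014 - 4.5202) = 2.512
  grad(y) = 29.1679, v = y - alpha*grad = 1.7565
  prox(v) = soft_thresh(1.7565, 0.0225) = 1.734
Iteration 3: beta = 0.5, y = 1.734 + 0.5*(1.734 - 3.014) = 1.094
  grad(y) = 9.3159, v = y - alpha*grad = 0.8527
  prox(v) = soft_thresh(0.8527, 0.0225) = 0.8302
f(x_3) = 7*0.8302^2 - 6*0.8302 + 0.87*|0.8302| = 0.5656


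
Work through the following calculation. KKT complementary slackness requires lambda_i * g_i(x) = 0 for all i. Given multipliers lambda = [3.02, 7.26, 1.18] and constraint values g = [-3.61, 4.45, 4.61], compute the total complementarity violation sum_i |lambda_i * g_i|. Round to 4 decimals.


KKT complementary slackness check:
lambda_1 * g_1 = 3.02 * -3.61 = -10.9022
lambda_2 * g_2 = 7.26 * 4.45 = 32.307
lambda_3 * g_3 = 1.18 * 4.61 = 5.4398
Total violation = 10.9022 + 32.307 + 5.4398 = 48.649


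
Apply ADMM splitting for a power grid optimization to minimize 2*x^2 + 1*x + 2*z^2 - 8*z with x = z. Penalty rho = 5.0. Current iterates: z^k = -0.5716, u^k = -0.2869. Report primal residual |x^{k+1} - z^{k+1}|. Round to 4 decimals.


ADMM iteration with rho = 5.0, z^k = -0.5716, u^k = -0.2869
Step 1: x-update.
Minimize 2*x^2 + 1*x + (5.0/2)*(x + 0.5716 - 0.2869)^2
FOC: (2*2 + 5.0)*x = -1 + 5.0*(-0.5716 + 0.2869)
x^{k+1} = -0.2693
Step 2: z-update.
Minimize 2*z^2 - 8*z + (5.0/2)*(-0.2693 - z - 0.2869)^2
FOC: (2*2 + 5.0)*z = 8 + 5.0*(-0.2693 - 0.2869)
z^{k+1} = 0.5799
Step 3: u-update.
u^{k+1} = -0.2869 - 0.2693 - 0.5799 = -1.1361
Step 4: Primal residual = |-0.2693 - 0.5799| = 0.8492


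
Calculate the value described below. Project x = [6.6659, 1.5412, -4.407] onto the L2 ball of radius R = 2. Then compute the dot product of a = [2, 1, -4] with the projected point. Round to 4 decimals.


Step 1: Compute ||x|| (intermediates to 6 decimals).
||x|| = sqrt(6.6659^2 + 1.5412^2 + (-4.407)^2) = 8.138253
Step 2: Project.
Since ||x|| > R, scale = R/||x|| = 2/8.138253 = 0.245753, proj(x) = scale * x
proj(x) = [1.638165, 0.378755, -1.083033]
Step 3: Dot product.
a^T * proj(x) = 2*1.638165 + 1*0.378755 - 4*(-1.083033) = 7.9872


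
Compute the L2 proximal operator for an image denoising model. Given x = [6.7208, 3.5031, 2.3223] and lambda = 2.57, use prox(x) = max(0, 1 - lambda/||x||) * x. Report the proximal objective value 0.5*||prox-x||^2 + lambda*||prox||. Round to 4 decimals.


Step 1: Compute ||x||.
||x|| = 7.9268
Step 2: Compute scaling factor.
scale = max(0, 1 - 2.57/7.9268) = 0.6758
Step 3: prox(x) = [4.5418, 2.3673, 1.5694]
||prox(x)|| = 5.3568
Step 4: Proximal objective.
0.5*||prox-x||^2 = 3.3025
lambda*||prox|| = 13.767
Total = 17.0694


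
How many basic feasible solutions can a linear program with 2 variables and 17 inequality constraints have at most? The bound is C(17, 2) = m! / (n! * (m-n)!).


Each vertex corresponds to some choice of n active constraints out of m, so the number of vertices is at most C(m, n) = m! / (n!(m-n)!).
m = 17, n = 2
Numerator: 17 * 16
Denominator: 2! = 2
C(17, 2) = 136


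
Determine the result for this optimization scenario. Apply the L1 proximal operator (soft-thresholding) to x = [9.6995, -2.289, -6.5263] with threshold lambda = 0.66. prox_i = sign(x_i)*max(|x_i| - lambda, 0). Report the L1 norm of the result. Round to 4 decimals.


Soft-thresholding with lambda = 0.66:
prox(9.6995) = sign(9.6995)*max(|9.6995| - 0.66, 0) = 9.0395
prox(-2.289) = sign(-2.289)*max(|-2.289| - 0.66, 0) = -1.629
prox(-6.5263) = sign(-6.5263)*max(|-6.5263| - 0.66, 0) = -5.8663
prox(x) = [9.0395, -1.629, -5.8663]
||prox(x)||_1 = 9.0395 + 1.629 + 5.8663 = 16.5348


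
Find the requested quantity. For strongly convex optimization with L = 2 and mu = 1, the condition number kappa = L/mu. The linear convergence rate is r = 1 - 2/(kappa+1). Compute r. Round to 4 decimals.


Step 1: Compute the condition number.
kappa = L/mu = 2/1 = 2.0
Step 2: Compute the convergence rate.
r = 1 - 2/(kappa + 1) = 1 - 2*mu/(L + mu) = (L - mu)/(L + mu) = 1/3 = 0.3333


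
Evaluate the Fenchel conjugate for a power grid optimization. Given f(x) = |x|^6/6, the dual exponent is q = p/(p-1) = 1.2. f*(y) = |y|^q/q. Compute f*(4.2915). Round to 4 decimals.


The conjugate exponent q satisfies 1/p + 1/q = 1.
p = 6, so q = 6/(6 - 1) = 1.2
|y|^q = 4.2915^1.2 = 5.7429
f*(4.2915) = 5.7429 / 1.2 = 4.7857


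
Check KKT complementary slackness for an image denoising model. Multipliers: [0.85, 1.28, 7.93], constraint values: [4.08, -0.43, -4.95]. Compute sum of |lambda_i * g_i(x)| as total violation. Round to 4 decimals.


KKT complementary slackness check:
lambda_1 * g_1 = 0.85 * 4.08 = 3.468
lambda_2 * g_2 = 1.28 * -0.43 = -0.5504
lambda_3 * g_3 = 7.93 * -4.95 = -39.2535
Total violation = 3.468 + 0.5504 + 39.2535 = 43.2719


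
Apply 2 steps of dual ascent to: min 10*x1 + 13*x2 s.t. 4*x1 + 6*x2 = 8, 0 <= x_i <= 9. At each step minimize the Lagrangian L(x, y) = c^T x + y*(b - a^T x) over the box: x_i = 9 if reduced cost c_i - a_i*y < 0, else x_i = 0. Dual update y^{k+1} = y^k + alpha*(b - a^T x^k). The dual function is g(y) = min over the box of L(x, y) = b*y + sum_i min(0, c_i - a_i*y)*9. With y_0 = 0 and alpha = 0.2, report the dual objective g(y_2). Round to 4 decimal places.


Dual ascent for LP: min 10*x1 + 13*x2, 4*x1 + 6*x2 = 8, 0 <= x_i <= 9
Step 1: y^k = 0.0, reduced costs: (10.0, 13.0)
  x^k = (0.0, 0.0), subgradient = b - a^T x = 8.0
  y^{k+1} = 0.0 + 0.2*8.0 = 1.6
Step 2: y^k = 1.6, reduced costs: (3.6, 3.4)
  x^k = (0.0, 0.0), subgradient = b - a^T x = 8.0
  y^{k+1} = 1.6 + 0.2*8.0 = 3.2
Dual objective at y_2 = 3.2: reduced costs (-2.8, -6.2), box minimizer x = (9.0, 9.0)
g(y_2) = b*y + (c1 - a1*y)*x1 + (c2 - a2*y)*x2 = 8*3.2 + (-2.8)*9.0 + (-6.2)*9.0 = 25.6 - 25.2 - 55.8 = -55.4


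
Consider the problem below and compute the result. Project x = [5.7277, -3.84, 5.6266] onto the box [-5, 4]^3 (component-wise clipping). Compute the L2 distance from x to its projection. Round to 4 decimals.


Project each component onto [-5, 4].
clip(5.7277) = 4.0, clip(-3.84) = -3.84, clip(5.6266) = 4.0
Projection = [4.0, -3.84, 4.0]
Squared diffs: [2.9849, 0.0, 2.6458]
Distance = sqrt(5.6307) = 2.3729


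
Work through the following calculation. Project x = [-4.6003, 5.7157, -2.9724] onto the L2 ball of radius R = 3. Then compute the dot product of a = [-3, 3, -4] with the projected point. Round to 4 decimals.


Step 1: Compute ||x|| (intermediates to 6 decimals).
||x|| = sqrt((-4.6003)^2 + 5.7157^2 + (-2.9724)^2) = 7.916258
Step 2: Project.
Since ||x|| > R, scale = R/||x|| = 3/7.916258 = 0.378967, proj(x) = scale * x
proj(x) = [-1.743362, 2.166062, -1.126442]
Step 3: Dot product.
a^T * proj(x) = -3*(-1.743362) + 3*2.166062 - 4*(-1.126442) = 16.234


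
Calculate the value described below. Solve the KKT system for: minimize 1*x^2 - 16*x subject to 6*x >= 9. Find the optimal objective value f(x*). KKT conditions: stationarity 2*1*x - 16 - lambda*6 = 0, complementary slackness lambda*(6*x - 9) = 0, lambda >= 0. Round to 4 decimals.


Step 1: Try lambda = 0 (constraint inactive).
Stationarity: 2*1*x - 16 = 0
x* = 16/(2*1) = 8.0
Check constraint: 6*8.0 = 48.0 >= 9 -- satisfied.
Step 2: Compute optimal value.
f(x*) = 1*8.0^2 - 16*8.0 = -64.0


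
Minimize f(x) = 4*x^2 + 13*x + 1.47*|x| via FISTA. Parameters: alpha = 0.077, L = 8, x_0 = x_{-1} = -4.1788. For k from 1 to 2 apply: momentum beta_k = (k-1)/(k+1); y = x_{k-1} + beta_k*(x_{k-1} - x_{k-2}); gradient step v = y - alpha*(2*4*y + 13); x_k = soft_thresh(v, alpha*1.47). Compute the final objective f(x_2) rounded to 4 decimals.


FISTA on f(x) = 4*x^2 + 13*x + 1.47*|x|
L = 8, alpha = 0.077
Iteration 1: beta = 0.0, y = -4.1788 + 0.0*(-4.1788 + 4.1788) = -4.1788
  grad(y) = -20.4304, v = y - alpha*grad = -2.6057
  prox(v) = soft_thresh(-2.6057, 0.1132) = -2.4925
Iteration 2: beta = 0.3333, y = -2.4925 + 0.3333*(-2.4925 + 4.1788) = -1.9304
  grad(y) = -2.4429, v = y - alpha*grad = -1.7423
  prox(v) = soft_thresh(-1.7423, 0.1132) = -1.6291
f(x_2) = 4*(-1.6291)^2 + 13*(-1.6291) + 1.47*|-1.6291| = -8.1677


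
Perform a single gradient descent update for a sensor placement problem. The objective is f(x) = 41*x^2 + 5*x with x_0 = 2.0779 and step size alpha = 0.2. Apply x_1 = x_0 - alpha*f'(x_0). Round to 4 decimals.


We compute the gradient at x_0 and apply the update.
f'(x) = 82*x + 5
f'(2.0779) = 82*2.0779 + 5 = 175.3878
x_1 = 2.0779 - 0.2*175.3878 = -32.9997


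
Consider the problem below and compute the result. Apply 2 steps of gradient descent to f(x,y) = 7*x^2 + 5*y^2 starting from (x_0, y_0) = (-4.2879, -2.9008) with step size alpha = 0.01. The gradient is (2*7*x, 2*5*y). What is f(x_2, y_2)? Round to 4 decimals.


Gradient descent on f(x,y) = 7*x^2 + 5*y^2.
Starting point: (-4.2879, -2.9008), alpha = 0.01
Step 1: grad_x = 2*7*-4.2879 = -60.0306, grad_y = 2*5*-2.9008 = -29.008
  x_1 = -4.2879 - 0.01*-60.0306 = -3.6876
  y_1 = -2.9008 - 0.01*-29.008 = -2.6107
Step 2: grad_x = 2*7*-3.6876 = -51.6263, grad_y = 2*5*-2.6107 = -26.1072
  x_2 = -3.6876 - 0.01*-51.6263 = -3.1713
  y_2 = -2.6107 - 0.01*-26.1072 = -2.3496
f(-3.1713, -2.3496) = 7*(-3.1713)^2 + 5*(-2.3496)^2 = 98.0056


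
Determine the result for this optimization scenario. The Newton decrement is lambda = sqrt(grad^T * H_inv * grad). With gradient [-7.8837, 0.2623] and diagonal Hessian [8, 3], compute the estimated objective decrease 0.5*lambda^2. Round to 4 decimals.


Step 1: H is diagonal, so H^(-1) * g = [-0.9855, 0.0874].
Step 2: g^T H^(-1) g = sum_i g_i^2 / H_ii
  = (-7.8837)^2/8 + (0.2623)^2/3
  = 7.7691 + 0.0229 = 7.792
Step 3: Objective decrease = 0.5 * g^T H^(-1) g = 3.896


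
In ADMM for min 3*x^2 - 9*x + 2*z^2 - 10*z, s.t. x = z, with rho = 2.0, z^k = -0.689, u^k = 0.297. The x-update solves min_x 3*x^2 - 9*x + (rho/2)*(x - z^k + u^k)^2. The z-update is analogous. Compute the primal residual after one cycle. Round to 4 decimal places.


ADMM iteration with rho = 2.0, z^k = -0.689, u^k = 0.297
Step 1: x-update.
Minimize 3*x^2 - 9*x + (2.0/2)*(x + 0.689 + 0.297)^2
FOC: (2*3 + 2.0)*x = 9 + 2.0*(-0.689 - 0.297)
x^{k+1} = 0.8785
Step 2: z-update.
Minimize 2*z^2 - 10*z + (2.0/2)*(0.8785 - z + 0.297)^2
FOC: (2*2 + 2.0)*z = 10 + 2.0*(0.8785 + 0.297)
z^{k+1} = 2.0585
Step 3: u-update.
u^{k+1} = 0.297 + 0.8785 - 2.0585 = -0.883
Step 4: Primal residual = |0.8785 - 2.0585| = 1.18


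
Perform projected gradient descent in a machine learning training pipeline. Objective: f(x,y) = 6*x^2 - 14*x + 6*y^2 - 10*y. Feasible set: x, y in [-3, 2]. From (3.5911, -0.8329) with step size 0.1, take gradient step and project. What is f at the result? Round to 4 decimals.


Step 1: Compute gradient at (3.5911, -0.8329).
grad_x = 2*6*3.5911 - 14 = 29.0932
grad_y = 2*6*-0.8329 - 10 = -19.9948
Step 2: Gradient step.
x_raw = 3.5911 - 0.1*29.0932 = 0.6818
y_raw = -0.8329 - 0.1*-19.9948 = 1.1666
Step 3: Project onto [-3, 2].
x_proj = clip(0.6818) = 0.6818
y_proj = clip(1.1666) = 1.1666
Step 4: Evaluate f.
f(0.6818, 1.1666) = -10.2563


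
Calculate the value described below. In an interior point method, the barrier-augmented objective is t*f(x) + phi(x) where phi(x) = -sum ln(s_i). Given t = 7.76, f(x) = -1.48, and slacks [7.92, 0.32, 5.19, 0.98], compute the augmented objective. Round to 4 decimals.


Step 1: Compute log-barrier.
ln values: [2.0694, -1.1394, 1.6467, -0.0202]
phi = -(2.0694 - 1.1394 + 1.6467 - 0.0202) = -2.5565
Step 2: Compute augmented objective.
t*f(x) = 7.76*-1.48 = -11.4848
Total = -11.4848 - 2.5565 = -14.0413


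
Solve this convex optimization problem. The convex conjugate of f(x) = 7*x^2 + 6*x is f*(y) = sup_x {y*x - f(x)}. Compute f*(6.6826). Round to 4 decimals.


f*(y) = sup_x {y*x - a*x^2 - b*x} = sup_x {(y-b)*x - a*x^2}
FOC: (y - b) - 2a*x = 0 => x* = (y - b)/(2a)
x* = (6.6826 - 6)/(2*7) = 0.0488
f*(6.6826) = (y-b)^2/(4a) = (6.6826 - 6)^2/(4*7)
= 0.4659/28 = 0.0166


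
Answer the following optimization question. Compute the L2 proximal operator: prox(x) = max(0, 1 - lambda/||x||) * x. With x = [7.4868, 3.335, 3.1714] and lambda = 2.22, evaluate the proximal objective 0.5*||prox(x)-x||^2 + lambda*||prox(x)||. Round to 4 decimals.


Step 1: Compute ||x||.
||x|| = 8.7882
Step 2: Compute scaling factor.
scale = max(0, 1 - 2.22/8.7882) = 0.7474
Step 3: prox(x) = [5.5955, 2.4925, 2.3703]
||prox(x)|| = 6.5682
Step 4: Proximal objective.
0.5*||prox-x||^2 = 2.4642
lambda*||prox|| = 14.5814
Total = 17.0456


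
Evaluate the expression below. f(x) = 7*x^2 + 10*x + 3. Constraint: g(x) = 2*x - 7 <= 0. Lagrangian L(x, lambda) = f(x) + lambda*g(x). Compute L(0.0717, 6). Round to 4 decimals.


Step 1: Evaluate f(x).
f(0.0717) = 7*0.0717^2 + 10*0.0717 + 3 = 3.753
Step 2: Evaluate g(x).
g(0.0717) = 2*0.0717 - 7 = -6.8566
Step 3: Compute Lagrangian.
L = 3.753 + 6*-6.8566 = -37.3866


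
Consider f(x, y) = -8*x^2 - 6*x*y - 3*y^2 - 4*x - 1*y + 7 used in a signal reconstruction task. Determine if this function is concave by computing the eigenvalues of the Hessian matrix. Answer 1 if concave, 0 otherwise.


The Hessian of f(x,y) = -8*x^2 - 6*x*y - 3*y^2 - 4*x - 1*y + 7 is:
H = [[-16, -6], [-6, -6]]
Trace = -16 - 6 = -22
Determinant = -16*-6 - (-6)^2 = 60
Discriminant = (-22)^2 - 4*60 = 244.0
Eigenvalues: lambda_1 = -18.8102, lambda_2 = -3.1898
The function is concave.

1


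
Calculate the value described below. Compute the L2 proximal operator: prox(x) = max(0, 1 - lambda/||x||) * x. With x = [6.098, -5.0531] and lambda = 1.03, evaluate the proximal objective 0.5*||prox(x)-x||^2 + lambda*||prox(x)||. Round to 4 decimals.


Step 1: Compute ||x||.
||x|| = 7.9196
Step 2: Compute scaling factor.
scale = max(0, 1 - 1.03/7.9196) = 0.8699
Step 3: prox(x) = [5.3049, -4.3959]
||prox(x)|| = 6.8896
Step 4: Proximal objective.
0.5*||prox-x||^2 = 0.5305
lambda*||prox|| = 7.0963
Total = 7.6267


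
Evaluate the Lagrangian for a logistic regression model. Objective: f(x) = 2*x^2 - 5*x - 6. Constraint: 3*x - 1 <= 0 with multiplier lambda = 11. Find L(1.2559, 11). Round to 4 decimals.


Step 1: Evaluate f(x).
f(1.2559) = 2*1.2559^2 - 5*1.2559 - 6 = -9.1249
Step 2: Evaluate g(x).
g(1.2559) = 3*1.2559 - 1 = 2.7677
Step 3: Compute Lagrangian.
L = -9.1249 + 11*2.7677 = 21.3198


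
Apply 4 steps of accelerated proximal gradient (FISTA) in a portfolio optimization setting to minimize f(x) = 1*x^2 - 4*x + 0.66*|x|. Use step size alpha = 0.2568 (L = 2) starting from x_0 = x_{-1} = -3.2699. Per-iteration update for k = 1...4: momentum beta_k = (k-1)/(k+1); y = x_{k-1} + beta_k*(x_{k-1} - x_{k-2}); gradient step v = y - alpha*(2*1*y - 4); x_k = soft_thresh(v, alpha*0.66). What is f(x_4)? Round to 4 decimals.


FISTA on f(x) = 1*x^2 - 4*x + 0.66*|x|
L = 2, alpha = 0.2568
Iteration 1: beta = 0.0, y = -3.2699 + 0.0*(-3.2699 + 3.2699) = -3.2699
  grad(y) = -10.5398, v = y - alpha*grad = -0.5633
  prox(v) = soft_thresh(-0.5633, 0.1695) = -0.3938
Iteration 2: beta = 0.3333, y = -0.3938 + 0.3333*(-0.3938 + 3.2699) = 0.5649
  grad(y) = -2.8702, v = y - alpha*grad = 1.302
  prox(v) = soft_thresh(1.302, 0.1695) = 1.1325
Iteration 3: beta = 0.5, y = 1.1325 + 0.5*(1.1325 + 0.3938) = 1.8956
  grad(y) = -0.2088, v = y - alpha*grad = 1.9492
  prox(v) = soft_thresh(1.9492, 0.1695) = 1.7797
Iteration 4: beta = 0.6, y = 1.7797 + 0.6*(1.7797 - 1.1325) = 2.1681
  grad(y) = 0.3362, v = y - alpha*grad = 2.0818
  prox(v) = soft_thresh(2.0818, 0.1695) = 1.9123
f(x_4) = 1*1.9123^2 - 4*1.9123 + 0.66*|1.9123| = -2.7302


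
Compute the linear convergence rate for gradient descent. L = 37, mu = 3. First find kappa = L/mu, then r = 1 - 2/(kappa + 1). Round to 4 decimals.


Step 1: Compute the condition number.
kappa = L/mu = 37/3 = 12.3333
Step 2: Compute the convergence rate.
r = 1 - 2/(kappa + 1) = 1 - 2*mu/(L + mu) = (L - mu)/(L + mu) = 34/40 = 0.85


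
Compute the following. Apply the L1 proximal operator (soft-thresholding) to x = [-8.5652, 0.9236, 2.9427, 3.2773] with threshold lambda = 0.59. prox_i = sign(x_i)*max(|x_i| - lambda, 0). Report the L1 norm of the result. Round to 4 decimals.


Soft-thresholding with lambda = 0.59:
prox(-8.5652) = sign(-8.5652)*max(|-8.5652| - 0.59, 0) = -7.9752
prox(0.9236) = sign(0.9236)*max(|0.9236| - 0.59, 0) = 0.3336
prox(2.9427) = sign(2.9427)*max(|2.9427| - 0.59, 0) = 2.3527
prox(3.2773) = sign(3.2773)*max(|3.2773| - 0.59, 0) = 2.6873
prox(x) = [-7.9752, 0.3336, 2.3527, 2.6873]
||prox(x)||_1 = 7.9752 + 0.3336 + 2.3527 + 2.6873 = 13.3488


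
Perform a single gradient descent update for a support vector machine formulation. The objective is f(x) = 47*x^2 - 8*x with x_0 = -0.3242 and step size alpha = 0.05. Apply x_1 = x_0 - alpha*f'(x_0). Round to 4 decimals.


We compute the gradient at x_0 and apply the update.
f'(x) = 94*x - 8
f'(-0.3242) = 94*-0.3242 - 8 = -38.4748
x_1 = -0.3242 - 0.05*-38.4748 = 1.5995


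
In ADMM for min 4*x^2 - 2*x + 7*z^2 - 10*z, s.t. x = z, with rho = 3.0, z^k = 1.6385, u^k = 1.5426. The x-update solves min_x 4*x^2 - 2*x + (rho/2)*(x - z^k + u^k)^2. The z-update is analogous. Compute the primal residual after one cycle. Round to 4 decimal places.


ADMM iteration with rho = 3.0, z^k = 1.6385, u^k = 1.5426
Step 1: x-update.
Minimize 4*x^2 - 2*x + (3.0/2)*(x - 1.6385 + 1.5426)^2
FOC: (2*4 + 3.0)*x = 2 + 3.0*(1.6385 - 1.5426)
x^{k+1} = 0.208
Step 2: z-update.
Minimize 7*z^2 - 10*z + (3.0/2)*(0.208 - z + 1.5426)^2
FOC: (2*7 + 3.0)*z = 10 + 3.0*(0.208 + 1.5426)
z^{k+1} = 0.8972
Step 3: u-update.
u^{k+1} = 1.5426 + 0.208 - 0.8972 = 0.8534
Step 4: Primal residual = |0.208 - 0.8972| = 0.6892


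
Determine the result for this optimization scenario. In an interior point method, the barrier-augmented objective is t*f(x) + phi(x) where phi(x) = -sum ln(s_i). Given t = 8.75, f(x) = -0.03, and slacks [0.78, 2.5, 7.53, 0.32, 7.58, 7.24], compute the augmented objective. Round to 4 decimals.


Step 1: Compute log-barrier.
ln values: [-0.2485, 0.9163, 2.0189, -1.1394, 2.0255, 1.9796]
phi = -(-0.2485 + 0.9163 + 2.0189 - 1.1394 + 2.0255 + 1.9796) = -5.5524
Step 2: Compute augmented objective.
t*f(x) = 8.75*-0.03 = -0.2625
Total = -0.2625 - 5.5524 = -5.8149


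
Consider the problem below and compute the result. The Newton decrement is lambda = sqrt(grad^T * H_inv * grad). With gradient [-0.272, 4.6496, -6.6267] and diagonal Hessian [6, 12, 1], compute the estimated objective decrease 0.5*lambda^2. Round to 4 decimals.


Step 1: H is diagonal, so H^(-1) * g = [-0.0453, 0.3875, -6.6267].
Step 2: g^T H^(-1) g = sum_i g_i^2 / H_ii
  = (-0.272)^2/6 + (4.6496)^2/12 + (-6.6267)^2/1
  = 0.0123 + 1.8016 + 43.9132 = 45.727
Step 3: Objective decrease = 0.5 * g^T H^(-1) g = 22.8635


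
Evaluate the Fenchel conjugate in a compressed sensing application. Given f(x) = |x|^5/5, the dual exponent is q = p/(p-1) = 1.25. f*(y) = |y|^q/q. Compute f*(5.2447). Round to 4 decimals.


The conjugate exponent q satisfies 1/p + 1/q = 1.
p = 5, so q = 5/(5 - 1) = 1.25
|y|^q = 5.2447^1.25 = 7.9369
f*(5.2447) = 7.9369 / 1.25 = 6.3495


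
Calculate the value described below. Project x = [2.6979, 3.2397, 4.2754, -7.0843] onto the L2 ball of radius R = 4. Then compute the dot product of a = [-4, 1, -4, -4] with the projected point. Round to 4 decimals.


Step 1: Compute ||x|| (intermediates to 6 decimals).
||x|| = sqrt(2.6979^2 + 3.2397^2 + 4.2754^2 + (-7.0843)^2) = 9.286586
Step 2: Project.
Since ||x|| > R, scale = R/||x|| = 4/9.286586 = 0.430729, proj(x) = scale * x
proj(x) = [1.162064, 1.395433, 1.841539, -3.051413]
Step 3: Dot product.
a^T * proj(x) = -4*1.162064 + 1*1.395433 - 4*1.841539 - 4*(-3.051413) = 1.5867


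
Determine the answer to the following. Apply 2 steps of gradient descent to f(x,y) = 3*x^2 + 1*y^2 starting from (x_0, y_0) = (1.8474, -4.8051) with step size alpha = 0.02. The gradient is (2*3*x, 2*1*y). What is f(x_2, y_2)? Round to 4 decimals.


Gradient descent on f(x,y) = 3*x^2 + 1*y^2.
Starting point: (1.8474, -4.8051), alpha = 0.02
Step 1: grad_x = 2*3*1.8474 = 11.0844, grad_y = 2*1*-4.8051 = -9.6102
  x_1 = 1.8474 - 0.02*11.0844 = 1.6257
  y_1 = -4.8051 - 0.02*-9.6102 = -4.6129
Step 2: grad_x = 2*3*1.6257 = 9.7543, grad_y = 2*1*-4.6129 = -9.2258
  x_2 = 1.6257 - 0.02*9.7543 = 1.4306
  y_2 = -4.6129 - 0.02*-9.2258 = -4.4284
f(1.4306, -4.4284) = 3*1.4306^2 + 1*(-4.4284)^2 = 25.7506


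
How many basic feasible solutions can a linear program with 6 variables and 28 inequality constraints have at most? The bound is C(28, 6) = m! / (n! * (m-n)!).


Each vertex corresponds to some choice of n active constraints out of m, so the number of vertices is at most C(m, n) = m! / (n!(m-n)!).
m = 28, n = 6
Numerator: 28 * 27 * 26 * 25 * 24 * 23
Denominator: 6! = 720
C(28, 6) = 376740


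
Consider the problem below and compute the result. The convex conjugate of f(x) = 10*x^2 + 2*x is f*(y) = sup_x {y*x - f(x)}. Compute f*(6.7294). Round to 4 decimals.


f*(y) = sup_x {y*x - a*x^2 - b*x} = sup_x {(y-b)*x - a*x^2}
FOC: (y - b) - 2a*x = 0 => x* = (y - b)/(2a)
x* = (6.7294 - 2)/(2*10) = 0.2365
f*(6.7294) = (y-b)^2/(4a) = (6.7294 - 2)^2/(4*10)
= 22.3672/40 = 0.5592


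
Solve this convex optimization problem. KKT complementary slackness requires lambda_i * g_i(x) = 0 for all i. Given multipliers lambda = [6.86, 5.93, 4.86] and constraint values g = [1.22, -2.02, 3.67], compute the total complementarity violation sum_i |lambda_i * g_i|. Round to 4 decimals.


KKT complementary slackness check:
lambda_1 * g_1 = 6.86 * 1.22 = 8.3692
lambda_2 * g_2 = 5.93 * -2.02 = -11.9786
lambda_3 * g_3 = 4.86 * 3.67 = 17.8362
Total violation = 8.3692 + 11.9786 + 17.8362 = 38.184
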